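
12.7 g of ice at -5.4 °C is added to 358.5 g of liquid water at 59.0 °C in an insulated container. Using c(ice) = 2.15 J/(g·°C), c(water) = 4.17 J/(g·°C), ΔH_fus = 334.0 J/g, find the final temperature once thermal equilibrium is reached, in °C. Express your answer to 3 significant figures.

T_f = 54.1 °C

Heat to bring ice to 0 °C and melt it: q₁ = 12.7×2.15×5.4 + 12.7×334.0 = 4389.2 J
Heat the water can supply cooling to 0 °C: 358.5×4.17×59.0 = 88201.8 J > q₁, so all ice melts.
Energy balance: 358.5×4.17×(59.0 − T) = 4389.2 + 12.7×4.17×(T − 0)
1494.945(59.0 − T) = 4389.2 + 52.959 T
88201.8 − 4389.2 = 1547.904 T
T = 83812.6 / 1547.904 = 54.146 °C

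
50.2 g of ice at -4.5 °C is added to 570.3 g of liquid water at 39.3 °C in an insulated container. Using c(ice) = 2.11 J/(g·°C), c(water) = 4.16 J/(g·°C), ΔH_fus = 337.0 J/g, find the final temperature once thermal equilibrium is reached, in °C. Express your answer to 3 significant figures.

T_f = 29.4 °C

Heat to bring ice to 0 °C and melt it: q₁ = 50.2×2.11×4.5 + 50.2×337.0 = 17394 J
Heat the water can supply cooling to 0 °C: 570.3×4.16×39.3 = 93237.2 J > q₁, so all ice melts.
Energy balance: 570.3×4.16×(39.3 − T) = 17394 + 50.2×4.16×(T − 0)
2372.448(39.3 − T) = 17394 + 208.832 T
93237.2 − 17394 = 2581.280 T
T = 75843.2 / 2581.280 = 29.38 °C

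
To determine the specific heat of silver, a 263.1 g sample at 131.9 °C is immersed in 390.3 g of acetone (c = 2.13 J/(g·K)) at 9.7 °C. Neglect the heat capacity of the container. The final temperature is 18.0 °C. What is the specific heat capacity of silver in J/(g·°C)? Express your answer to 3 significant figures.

c = 0.230 J/(g·°C)

q_gained = (390.3 × 2.13) × (18.0 − 9.7) = 6900 J
q_lost = 263.1 × c × (131.9 − 18.0) = 29967.09 c
Set equal: c = 6900 / 29967.09 = 0.230 J/(g·°C)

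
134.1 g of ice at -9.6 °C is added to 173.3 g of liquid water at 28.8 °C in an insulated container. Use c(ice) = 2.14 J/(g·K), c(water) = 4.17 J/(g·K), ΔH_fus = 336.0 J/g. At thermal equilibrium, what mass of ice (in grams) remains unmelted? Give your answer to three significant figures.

m_ice remaining = 80.4 g

Heat to warm all ice to 0 °C: 134.1×2.14×9.6 = 2755.0 J
Heat released by water cooling to 0 °C: 173.3×4.17×28.8 = 20813 J
20813 J < 2755.0 + 134.1×336.0 = 47812.6 J, so not all ice melts; final T = 0 °C.
Heat left for melting: 20813 − 2755.0 = 18058.0 J
Mass melted = 18058.0 / 336.0 = 53.74 g
Ice remaining = 134.1 − 53.74 = 80.36 g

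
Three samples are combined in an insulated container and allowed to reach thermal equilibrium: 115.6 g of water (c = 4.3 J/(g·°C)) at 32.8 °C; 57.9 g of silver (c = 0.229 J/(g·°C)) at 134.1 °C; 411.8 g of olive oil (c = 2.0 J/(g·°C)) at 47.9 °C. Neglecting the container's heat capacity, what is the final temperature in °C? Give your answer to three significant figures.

Σ mᵢcᵢ(T − Tᵢ) = 0  ⇒  T = Σ mᵢcᵢTᵢ / Σ mᵢcᵢ
Σ mᵢcᵢ = 115.6×4.3 + 57.9×0.229 + 411.8×2.0 = 1333.9391
Σ mᵢcᵢTᵢ = 497.08×32.8 + 13.2591×134.1 + 823.6×47.9 = 57533
T = 57533 / 1333.9391 = 43.13 °C

T_f = 43.1 °C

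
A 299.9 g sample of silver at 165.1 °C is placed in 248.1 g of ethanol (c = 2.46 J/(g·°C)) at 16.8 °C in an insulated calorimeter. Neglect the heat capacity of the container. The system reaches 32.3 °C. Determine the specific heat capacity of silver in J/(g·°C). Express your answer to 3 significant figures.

c = 0.238 J/(g·°C)

q_gained = (248.1 × 2.46) × (32.3 − 16.8) = 9460 J
q_lost = 299.9 × c × (165.1 − 32.3) = 39826.72 c
Set equal: c = 9460 / 39826.72 = 0.238 J/(g·°C)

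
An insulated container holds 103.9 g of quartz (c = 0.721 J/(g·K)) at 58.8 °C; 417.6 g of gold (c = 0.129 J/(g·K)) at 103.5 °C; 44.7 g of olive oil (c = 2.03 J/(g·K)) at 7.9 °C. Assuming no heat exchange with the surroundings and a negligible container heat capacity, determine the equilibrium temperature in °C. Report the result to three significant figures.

T_f = 48.7 °C

Σ mᵢcᵢ(T − Tᵢ) = 0  ⇒  T = Σ mᵢcᵢTᵢ / Σ mᵢcᵢ
Σ mᵢcᵢ = 103.9×0.721 + 417.6×0.129 + 44.7×2.03 = 219.5233
Σ mᵢcᵢTᵢ = 74.9119×58.8 + 53.8704×103.5 + 90.741×7.9 = 10697
T = 10697 / 219.5233 = 48.73 °C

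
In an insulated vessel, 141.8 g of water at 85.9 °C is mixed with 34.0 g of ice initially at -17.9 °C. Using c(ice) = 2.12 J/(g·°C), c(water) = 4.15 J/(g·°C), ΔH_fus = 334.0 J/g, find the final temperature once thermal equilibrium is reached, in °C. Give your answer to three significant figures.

Heat to bring ice to 0 °C and melt it: q₁ = 34.0×2.12×17.9 + 34.0×334.0 = 12646 J
Heat the water can supply cooling to 0 °C: 141.8×4.15×85.9 = 50549.6 J > q₁, so all ice melts.
Energy balance: 141.8×4.15×(85.9 − T) = 12646 + 34.0×4.15×(T − 0)
588.47(85.9 − T) = 12646 + 141.1 T
50549.6 − 12646 = 729.57 T
T = 37903.6 / 729.57 = 51.95 °C

T_f = 52.0 °C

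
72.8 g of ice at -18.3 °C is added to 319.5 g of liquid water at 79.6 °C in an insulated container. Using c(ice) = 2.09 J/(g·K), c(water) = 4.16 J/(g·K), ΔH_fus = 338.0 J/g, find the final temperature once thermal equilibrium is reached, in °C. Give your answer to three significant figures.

Heat to bring ice to 0 °C and melt it: q₁ = 72.8×2.09×18.3 + 72.8×338.0 = 27391 J
Heat the water can supply cooling to 0 °C: 319.5×4.16×79.6 = 105798 J > q₁, so all ice melts.
Energy balance: 319.5×4.16×(79.6 − T) = 27391 + 72.8×4.16×(T − 0)
1329.12(79.6 − T) = 27391 + 302.848 T
105798 − 27391 = 1631.968 T
T = 78407 / 1631.968 = 48.04 °C

T_f = 48.0 °C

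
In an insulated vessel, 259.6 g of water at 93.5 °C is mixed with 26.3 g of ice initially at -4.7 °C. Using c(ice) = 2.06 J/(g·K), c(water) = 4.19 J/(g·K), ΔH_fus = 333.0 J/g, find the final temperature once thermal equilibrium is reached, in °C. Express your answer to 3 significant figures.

Heat to bring ice to 0 °C and melt it: q₁ = 26.3×2.06×4.7 + 26.3×333.0 = 9012.5 J
Heat the water can supply cooling to 0 °C: 259.6×4.19×93.5 = 101702 J > q₁, so all ice melts.
Energy balance: 259.6×4.19×(93.5 − T) = 9012.5 + 26.3×4.19×(T − 0)
1087.724(93.5 − T) = 9012.5 + 110.197 T
101702 − 9012.5 = 1197.921 T
T = 92689.5 / 1197.921 = 77.38 °C

T_f = 77.4 °C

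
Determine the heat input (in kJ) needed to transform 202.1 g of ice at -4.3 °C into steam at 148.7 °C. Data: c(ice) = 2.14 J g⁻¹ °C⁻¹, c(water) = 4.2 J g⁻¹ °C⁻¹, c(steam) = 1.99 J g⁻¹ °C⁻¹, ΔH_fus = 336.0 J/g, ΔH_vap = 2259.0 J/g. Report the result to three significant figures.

q1 (heat ice -4.3→0.0 °C): 202.1 × 2.14 × 4.3 = 1860 J
q2 (melt at 0 °C): 202.1 × 336.0 = 67906 J
q3 (heat water 0.0→100.0 °C): 202.1 × 4.2 × 100.0 = 84882 J
q4 (vaporize at 100 °C): 202.1 × 2259.0 = 456544 J
q5 (heat steam 100.0→148.7 °C): 202.1 × 1.99 × 48.7 = 19586 J
Total: 1860 + 67906 + 84882 + 456544 + 19586 = 630778 J = 631 kJ

q = 631 kJ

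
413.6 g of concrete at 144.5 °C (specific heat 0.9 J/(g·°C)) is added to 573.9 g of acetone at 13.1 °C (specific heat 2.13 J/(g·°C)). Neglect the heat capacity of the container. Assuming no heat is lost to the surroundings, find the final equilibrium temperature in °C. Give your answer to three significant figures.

T_f = 43.8 °C

Heat lost by concrete = heat gained by acetone.
(413.6)(0.9)(144.5 − T) = (573.9)(2.13)(T − 13.1)
372.24 (144.5 − T) = 1222.407 (T − 13.1)
53789 − 372.24 T = 1222.407 T − 16014
69803 = 1594.647 T
T = 43.77 °C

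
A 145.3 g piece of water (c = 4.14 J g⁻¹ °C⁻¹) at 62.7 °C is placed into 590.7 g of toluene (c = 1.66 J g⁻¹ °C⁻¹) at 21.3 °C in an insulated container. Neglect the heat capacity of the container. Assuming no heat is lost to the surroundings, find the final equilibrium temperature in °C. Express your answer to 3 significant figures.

Heat lost by water = heat gained by toluene.
(145.3)(4.14)(62.7 − T) = (590.7)(1.66)(T − 21.3)
601.542 (62.7 − T) = 980.562 (T − 21.3)
37717 − 601.542 T = 980.562 T − 20886
58603 = 1582.104 T
T = 37.04 °C

T_f = 37.0 °C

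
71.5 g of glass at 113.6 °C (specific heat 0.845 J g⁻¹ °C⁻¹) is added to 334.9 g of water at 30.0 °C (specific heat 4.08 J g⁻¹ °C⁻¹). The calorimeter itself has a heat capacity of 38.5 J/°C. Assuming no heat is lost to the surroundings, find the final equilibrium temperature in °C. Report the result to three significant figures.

Heat lost by glass = heat gained by water + calorimeter.
(71.5)(0.845)(113.6 − T) = [(334.9)(4.08) + 38.5](T − 30.0)
60.4175 (113.6 − T) = 1404.892 (T − 30.0)
6863.4 − 60.4175 T = 1404.892 T − 42147
49010.4 = 1465.3095 T
T = 33.447 °C

T_f = 33.4 °C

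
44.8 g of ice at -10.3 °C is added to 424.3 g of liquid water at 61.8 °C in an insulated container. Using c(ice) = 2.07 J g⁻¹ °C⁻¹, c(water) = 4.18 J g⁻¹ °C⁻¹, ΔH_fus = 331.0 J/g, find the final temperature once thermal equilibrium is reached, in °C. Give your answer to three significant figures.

Heat to bring ice to 0 °C and melt it: q₁ = 44.8×2.07×10.3 + 44.8×331.0 = 15784 J
Heat the water can supply cooling to 0 °C: 424.3×4.18×61.8 = 109607 J > q₁, so all ice melts.
Energy balance: 424.3×4.18×(61.8 − T) = 15784 + 44.8×4.18×(T − 0)
1773.574(61.8 − T) = 15784 + 187.264 T
109607 − 15784 = 1960.838 T
T = 93823 / 1960.838 = 47.848 °C

T_f = 47.8 °C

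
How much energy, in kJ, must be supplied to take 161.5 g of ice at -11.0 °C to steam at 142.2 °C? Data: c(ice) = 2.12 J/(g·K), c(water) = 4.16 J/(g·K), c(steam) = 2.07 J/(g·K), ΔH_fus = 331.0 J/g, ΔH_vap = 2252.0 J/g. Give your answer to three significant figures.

q = 502 kJ

q1 (heat ice -11.0→0.0 °C): 161.5 × 2.12 × 11.0 = 3766 J
q2 (melt at 0 °C): 161.5 × 331.0 = 53457 J
q3 (heat water 0.0→100.0 °C): 161.5 × 4.16 × 100.0 = 67184 J
q4 (vaporize at 100 °C): 161.5 × 2252.0 = 363698 J
q5 (heat steam 100.0→142.2 °C): 161.5 × 2.07 × 42.2 = 14108 J
Total: 3766 + 53457 + 67184 + 363698 + 14108 = 502213 J = 502 kJ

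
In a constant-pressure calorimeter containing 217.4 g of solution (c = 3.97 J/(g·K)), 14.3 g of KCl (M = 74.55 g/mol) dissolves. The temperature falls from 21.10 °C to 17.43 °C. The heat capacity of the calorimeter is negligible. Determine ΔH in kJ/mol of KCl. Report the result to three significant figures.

ΔH = 16.5 kJ/mol

|ΔT| = |17.43 − 21.10| = 3.67 °C
|q_surr| = (217.4 × 3.97) × 3.67 = 863.078 × 3.67 = 3167 J
n(KCl) = 14.3 / 74.55 = 0.1918 mol
Temperature fell, so q_rxn = +|q_surr| = 3.167 kJ
ΔH = q_rxn / n = 16.51 kJ/mol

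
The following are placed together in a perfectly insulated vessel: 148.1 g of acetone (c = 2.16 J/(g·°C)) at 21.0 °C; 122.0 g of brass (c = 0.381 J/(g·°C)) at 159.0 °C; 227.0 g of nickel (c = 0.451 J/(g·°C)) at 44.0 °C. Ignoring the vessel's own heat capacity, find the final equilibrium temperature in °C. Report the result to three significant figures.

T_f = 39.7 °C

Σ mᵢcᵢ(T − Tᵢ) = 0  ⇒  T = Σ mᵢcᵢTᵢ / Σ mᵢcᵢ
Σ mᵢcᵢ = 148.1×2.16 + 122.0×0.381 + 227.0×0.451 = 468.755
Σ mᵢcᵢTᵢ = 319.896×21.0 + 46.482×159.0 + 102.377×44.0 = 18613
T = 18613 / 468.755 = 39.71 °C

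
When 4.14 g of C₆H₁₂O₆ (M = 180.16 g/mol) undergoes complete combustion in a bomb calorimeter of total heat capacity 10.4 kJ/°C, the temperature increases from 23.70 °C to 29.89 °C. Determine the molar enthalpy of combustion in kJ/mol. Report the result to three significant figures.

ΔT = 29.89 − 23.70 = 6.19 °C
q_cal = C_cal × ΔT = 10.4 × 6.19 = 64.376 kJ
n = 4.14 / 180.16 = 0.02298 mol
q_rxn = −q_cal = -64.376 kJ
ΔH = -64.376 / 0.02298 = -2801 kJ/mol

ΔH = -2800 kJ/mol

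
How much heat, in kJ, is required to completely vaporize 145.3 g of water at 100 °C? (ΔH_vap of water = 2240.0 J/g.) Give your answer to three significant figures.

q = m × ΔH_vap = 145.3 × 2240.0 = 325470 J = 325 kJ

q = 325 kJ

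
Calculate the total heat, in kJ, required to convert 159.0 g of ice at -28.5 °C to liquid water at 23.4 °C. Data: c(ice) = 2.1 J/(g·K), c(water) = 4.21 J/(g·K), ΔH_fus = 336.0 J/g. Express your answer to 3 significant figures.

q = 78.6 kJ

q1 (heat ice -28.5→0.0 °C): 159.0 × 2.1 × 28.5 = 9516 J
q2 (melt at 0 °C): 159.0 × 336.0 = 53424 J
q3 (heat water 0.0→23.4 °C): 159.0 × 4.21 × 23.4 = 15664 J
Total: 9516 + 53424 + 15664 = 78604 J = 78.6 kJ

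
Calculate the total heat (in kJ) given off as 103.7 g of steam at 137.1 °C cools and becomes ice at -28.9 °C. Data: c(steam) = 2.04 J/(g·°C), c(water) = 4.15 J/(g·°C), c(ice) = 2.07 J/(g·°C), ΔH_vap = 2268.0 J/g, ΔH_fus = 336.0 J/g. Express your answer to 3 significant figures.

q = 327 kJ

q1 (cool steam 137.1→100 °C): 103.7 × 2.04 × 37.1 = 7848 J
q2 (condense at 100 °C): 103.7 × 2268.0 = 235192 J
q3 (cool water 100→0 °C): 103.7 × 4.15 × 100.0 = 43036 J
q4 (freeze at 0 °C): 103.7 × 336.0 = 34843 J
q5 (cool ice 0→-28.9 °C): 103.7 × 2.07 × 28.9 = 6204 J
Total: 7848 + 235192 + 43036 + 34843 + 6204 = 327123 J = 327 kJ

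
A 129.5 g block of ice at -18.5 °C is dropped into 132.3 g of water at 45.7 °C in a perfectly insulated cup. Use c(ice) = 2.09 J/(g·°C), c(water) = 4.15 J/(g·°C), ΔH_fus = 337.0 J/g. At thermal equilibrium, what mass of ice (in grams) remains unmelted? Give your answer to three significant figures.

m_ice remaining = 69.9 g

Heat to warm all ice to 0 °C: 129.5×2.09×18.5 = 5007.1 J
Heat released by water cooling to 0 °C: 132.3×4.15×45.7 = 25091 J
25091 J < 5007.1 + 129.5×337.0 = 48648.6 J, so not all ice melts; final T = 0 °C.
Heat left for melting: 25091 − 5007.1 = 20083.9 J
Mass melted = 20083.9 / 337.0 = 59.60 g
Ice remaining = 129.5 − 59.60 = 69.90 g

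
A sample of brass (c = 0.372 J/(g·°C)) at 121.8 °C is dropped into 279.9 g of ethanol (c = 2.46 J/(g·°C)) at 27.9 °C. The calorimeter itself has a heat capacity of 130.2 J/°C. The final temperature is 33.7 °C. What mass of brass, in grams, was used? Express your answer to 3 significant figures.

m = 145 g

q_gained = (279.9 × 2.46 + 130.2) × (33.7 − 27.9) = 4749 J
q_lost = m × 0.372 × (121.8 − 33.7) = 32.7732 m
m = 4749 / 32.7732 = 145 g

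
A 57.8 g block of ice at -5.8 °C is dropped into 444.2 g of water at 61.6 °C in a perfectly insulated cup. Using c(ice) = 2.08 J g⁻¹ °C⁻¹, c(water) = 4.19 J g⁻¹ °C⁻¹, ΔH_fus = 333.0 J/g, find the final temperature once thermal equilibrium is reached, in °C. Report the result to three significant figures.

T_f = 45.0 °C

Heat to bring ice to 0 °C and melt it: q₁ = 57.8×2.08×5.8 + 57.8×333.0 = 19945 J
Heat the water can supply cooling to 0 °C: 444.2×4.19×61.6 = 114650 J > q₁, so all ice melts.
Energy balance: 444.2×4.19×(61.6 − T) = 19945 + 57.8×4.19×(T − 0)
1861.198(61.6 − T) = 19945 + 242.182 T
114650 − 19945 = 2103.380 T
T = 94705 / 2103.380 = 45.03 °C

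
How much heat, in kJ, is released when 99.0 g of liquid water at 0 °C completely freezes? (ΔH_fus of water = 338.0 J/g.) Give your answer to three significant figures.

q = 33.5 kJ

q = m × ΔH_fus = 99.0 × 338.0 = 33460 J = 33.5 kJ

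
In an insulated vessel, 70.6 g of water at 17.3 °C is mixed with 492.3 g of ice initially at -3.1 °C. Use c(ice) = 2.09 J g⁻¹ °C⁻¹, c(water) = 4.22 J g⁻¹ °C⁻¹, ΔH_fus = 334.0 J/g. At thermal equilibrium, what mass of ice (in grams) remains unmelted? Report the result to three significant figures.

Heat to warm all ice to 0 °C: 492.3×2.09×3.1 = 3189.6 J
Heat released by water cooling to 0 °C: 70.6×4.22×17.3 = 5154.2 J
5154.2 J < 3189.6 + 492.3×334.0 = 167617.8 J, so not all ice melts; final T = 0 °C.
Heat left for melting: 5154.2 − 3189.6 = 1964.6 J
Mass melted = 1964.6 / 334.0 = 5.882 g
Ice remaining = 492.3 − 5.882 = 486.418 g

m_ice remaining = 486 g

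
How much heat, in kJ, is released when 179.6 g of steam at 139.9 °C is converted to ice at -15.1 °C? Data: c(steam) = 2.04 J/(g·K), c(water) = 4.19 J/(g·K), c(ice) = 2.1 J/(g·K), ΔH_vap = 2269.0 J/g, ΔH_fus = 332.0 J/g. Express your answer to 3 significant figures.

q1 (cool steam 139.9→100 °C): 179.6 × 2.04 × 39.9 = 14619 J
q2 (condense at 100 °C): 179.6 × 2269.0 = 407512 J
q3 (cool water 100→0 °C): 179.6 × 4.19 × 100.0 = 75252 J
q4 (freeze at 0 °C): 179.6 × 332.0 = 59627 J
q5 (cool ice 0→-15.1 °C): 179.6 × 2.1 × 15.1 = 5695 J
Total: 14619 + 407512 + 75252 + 59627 + 5695 = 562705 J = 563 kJ

q = 563 kJ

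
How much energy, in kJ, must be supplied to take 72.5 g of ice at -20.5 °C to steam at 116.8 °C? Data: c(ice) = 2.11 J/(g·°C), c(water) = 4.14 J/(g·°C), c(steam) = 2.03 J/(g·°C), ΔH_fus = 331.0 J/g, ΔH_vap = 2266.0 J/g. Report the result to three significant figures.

q1 (heat ice -20.5→0.0 °C): 72.5 × 2.11 × 20.5 = 3136 J
q2 (melt at 0 °C): 72.5 × 331.0 = 23998 J
q3 (heat water 0.0→100.0 °C): 72.5 × 4.14 × 100.0 = 30015 J
q4 (vaporize at 100 °C): 72.5 × 2266.0 = 164285 J
q5 (heat steam 100.0→116.8 °C): 72.5 × 2.03 × 16.8 = 2473 J
Total: 3136 + 23998 + 30015 + 164285 + 2473 = 223907 J = 224 kJ

q = 224 kJ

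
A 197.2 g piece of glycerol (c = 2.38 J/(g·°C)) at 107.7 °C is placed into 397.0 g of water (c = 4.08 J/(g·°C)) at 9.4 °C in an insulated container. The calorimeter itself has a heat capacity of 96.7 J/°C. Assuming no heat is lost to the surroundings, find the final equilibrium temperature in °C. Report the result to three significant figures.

Heat lost by glycerol = heat gained by water + calorimeter.
(197.2)(2.38)(107.7 − T) = [(397.0)(4.08) + 96.7](T − 9.4)
469.336 (107.7 − T) = 1716.46 (T − 9.4)
50547 − 469.336 T = 1716.46 T − 16135
66682 = 2185.796 T
T = 30.51 °C

T_f = 30.5 °C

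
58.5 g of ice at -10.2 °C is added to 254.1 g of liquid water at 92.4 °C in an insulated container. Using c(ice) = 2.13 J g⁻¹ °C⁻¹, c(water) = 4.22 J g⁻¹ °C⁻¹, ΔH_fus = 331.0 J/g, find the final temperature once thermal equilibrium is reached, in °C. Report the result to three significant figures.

Heat to bring ice to 0 °C and melt it: q₁ = 58.5×2.13×10.2 + 58.5×331.0 = 20634 J
Heat the water can supply cooling to 0 °C: 254.1×4.22×92.4 = 99080.7 J > q₁, so all ice melts.
Energy balance: 254.1×4.22×(92.4 − T) = 20634 + 58.5×4.22×(T − 0)
1072.302(92.4 − T) = 20634 + 246.87 T
99080.7 − 20634 = 1319.172 T
T = 78446.7 / 1319.172 = 59.47 °C

T_f = 59.5 °C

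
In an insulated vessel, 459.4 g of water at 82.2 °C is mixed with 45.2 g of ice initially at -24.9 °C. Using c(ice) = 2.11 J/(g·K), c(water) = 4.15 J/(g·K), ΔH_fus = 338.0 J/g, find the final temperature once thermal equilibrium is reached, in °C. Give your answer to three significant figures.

T_f = 66.4 °C

Heat to bring ice to 0 °C and melt it: q₁ = 45.2×2.11×24.9 + 45.2×338.0 = 17652 J
Heat the water can supply cooling to 0 °C: 459.4×4.15×82.2 = 156715 J > q₁, so all ice melts.
Energy balance: 459.4×4.15×(82.2 − T) = 17652 + 45.2×4.15×(T − 0)
1906.51(82.2 − T) = 17652 + 187.58 T
156715 − 17652 = 2094.09 T
T = 139063 / 2094.09 = 66.41 °C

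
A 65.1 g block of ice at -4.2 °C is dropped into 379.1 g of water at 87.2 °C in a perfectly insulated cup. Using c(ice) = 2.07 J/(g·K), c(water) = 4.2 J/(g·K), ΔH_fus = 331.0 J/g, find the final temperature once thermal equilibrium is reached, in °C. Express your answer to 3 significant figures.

T_f = 62.6 °C

Heat to bring ice to 0 °C and melt it: q₁ = 65.1×2.07×4.2 + 65.1×331.0 = 22114 J
Heat the water can supply cooling to 0 °C: 379.1×4.2×87.2 = 138842 J > q₁, so all ice melts.
Energy balance: 379.1×4.2×(87.2 − T) = 22114 + 65.1×4.2×(T − 0)
1592.22(87.2 − T) = 22114 + 273.42 T
138842 − 22114 = 1865.64 T
T = 116728 / 1865.64 = 62.57 °C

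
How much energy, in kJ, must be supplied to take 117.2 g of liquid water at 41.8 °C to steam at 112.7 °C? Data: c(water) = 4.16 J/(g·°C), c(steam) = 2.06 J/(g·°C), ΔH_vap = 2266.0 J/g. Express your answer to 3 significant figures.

q = 297 kJ

q1 (heat water 41.8→100.0 °C): 117.2 × 4.16 × 58.2 = 28376 J
q2 (vaporize at 100 °C): 117.2 × 2266.0 = 265575 J
q3 (heat steam 100.0→112.7 °C): 117.2 × 2.06 × 12.7 = 3066 J
Total: 28376 + 265575 + 3066 = 297017 J = 297 kJ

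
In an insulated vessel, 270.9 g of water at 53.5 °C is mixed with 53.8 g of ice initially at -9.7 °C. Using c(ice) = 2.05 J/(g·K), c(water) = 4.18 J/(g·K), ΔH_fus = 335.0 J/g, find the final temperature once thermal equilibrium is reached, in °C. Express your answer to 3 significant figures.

Heat to bring ice to 0 °C and melt it: q₁ = 53.8×2.05×9.7 + 53.8×335.0 = 19093 J
Heat the water can supply cooling to 0 °C: 270.9×4.18×53.5 = 60581.4 J > q₁, so all ice melts.
Energy balance: 270.9×4.18×(53.5 − T) = 19093 + 53.8×4.18×(T − 0)
1132.362(53.5 − T) = 19093 + 224.884 T
60581.4 − 19093 = 1357.246 T
T = 41488.4 / 1357.246 = 30.57 °C

T_f = 30.6 °C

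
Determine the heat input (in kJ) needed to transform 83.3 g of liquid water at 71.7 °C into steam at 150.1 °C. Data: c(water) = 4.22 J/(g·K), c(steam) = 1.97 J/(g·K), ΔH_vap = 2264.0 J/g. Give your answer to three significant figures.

q = 207 kJ

q1 (heat water 71.7→100.0 °C): 83.3 × 4.22 × 28.3 = 9948 J
q2 (vaporize at 100 °C): 83.3 × 2264.0 = 188591 J
q3 (heat steam 100.0→150.1 °C): 83.3 × 1.97 × 50.1 = 8221 J
Total: 9948 + 188591 + 8221 = 206760 J = 207 kJ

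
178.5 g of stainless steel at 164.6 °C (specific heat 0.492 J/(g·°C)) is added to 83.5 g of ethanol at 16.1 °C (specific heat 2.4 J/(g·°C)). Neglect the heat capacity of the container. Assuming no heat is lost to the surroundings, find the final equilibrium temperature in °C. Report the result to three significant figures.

T_f = 61.3 °C

Heat lost by stainless steel = heat gained by ethanol.
(178.5)(0.492)(164.6 − T) = (83.5)(2.4)(T − 16.1)
87.822 (164.6 − T) = 200.4 (T − 16.1)
14456 − 87.822 T = 200.4 T − 3226.4
17682.4 = 288.222 T
T = 61.3499 °C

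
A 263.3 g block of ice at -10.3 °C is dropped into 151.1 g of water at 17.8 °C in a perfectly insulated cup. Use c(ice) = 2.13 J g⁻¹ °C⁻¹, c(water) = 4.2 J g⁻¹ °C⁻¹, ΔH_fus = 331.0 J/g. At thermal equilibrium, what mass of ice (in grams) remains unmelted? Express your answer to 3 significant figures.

Heat to warm all ice to 0 °C: 263.3×2.13×10.3 = 5776.5 J
Heat released by water cooling to 0 °C: 151.1×4.2×17.8 = 11296 J
11296 J < 5776.5 + 263.3×331.0 = 92928.8 J, so not all ice melts; final T = 0 °C.
Heat left for melting: 11296 − 5776.5 = 5519.5 J
Mass melted = 5519.5 / 331.0 = 16.68 g
Ice remaining = 263.3 − 16.68 = 246.62 g

m_ice remaining = 247 g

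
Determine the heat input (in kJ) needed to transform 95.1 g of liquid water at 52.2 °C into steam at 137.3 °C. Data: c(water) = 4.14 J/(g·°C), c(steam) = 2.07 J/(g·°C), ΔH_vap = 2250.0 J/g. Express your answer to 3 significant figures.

q1 (heat water 52.2→100.0 °C): 95.1 × 4.14 × 47.8 = 18820 J
q2 (vaporize at 100 °C): 95.1 × 2250.0 = 213975 J
q3 (heat steam 100.0→137.3 °C): 95.1 × 2.07 × 37.3 = 7343 J
Total: 18820 + 213975 + 7343 = 240138 J = 240 kJ

q = 240 kJ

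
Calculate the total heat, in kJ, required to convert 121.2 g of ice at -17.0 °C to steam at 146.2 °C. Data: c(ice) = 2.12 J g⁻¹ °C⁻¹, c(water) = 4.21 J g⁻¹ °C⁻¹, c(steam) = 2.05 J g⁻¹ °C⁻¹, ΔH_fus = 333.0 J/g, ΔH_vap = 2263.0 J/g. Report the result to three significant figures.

q1 (heat ice -17.0→0.0 °C): 121.2 × 2.12 × 17.0 = 4368 J
q2 (melt at 0 °C): 121.2 × 333.0 = 40360 J
q3 (heat water 0.0→100.0 °C): 121.2 × 4.21 × 100.0 = 51025 J
q4 (vaporize at 100 °C): 121.2 × 2263.0 = 274276 J
q5 (heat steam 100.0→146.2 °C): 121.2 × 2.05 × 46.2 = 11479 J
Total: 4368 + 40360 + 51025 + 274276 + 11479 = 381508 J = 382 kJ

q = 382 kJ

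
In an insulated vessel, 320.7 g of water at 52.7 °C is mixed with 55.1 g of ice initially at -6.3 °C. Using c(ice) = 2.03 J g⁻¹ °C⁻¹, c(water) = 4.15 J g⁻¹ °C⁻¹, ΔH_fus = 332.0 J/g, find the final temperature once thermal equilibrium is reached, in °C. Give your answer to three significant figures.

Heat to bring ice to 0 °C and melt it: q₁ = 55.1×2.03×6.3 + 55.1×332.0 = 18998 J
Heat the water can supply cooling to 0 °C: 320.7×4.15×52.7 = 70138.7 J > q₁, so all ice melts.
Energy balance: 320.7×4.15×(52.7 − T) = 18998 + 55.1×4.15×(T − 0)
1330.905(52.7 − T) = 18998 + 228.665 T
70138.7 − 18998 = 1559.570 T
T = 51140.7 / 1559.570 = 32.79 °C

T_f = 32.8 °C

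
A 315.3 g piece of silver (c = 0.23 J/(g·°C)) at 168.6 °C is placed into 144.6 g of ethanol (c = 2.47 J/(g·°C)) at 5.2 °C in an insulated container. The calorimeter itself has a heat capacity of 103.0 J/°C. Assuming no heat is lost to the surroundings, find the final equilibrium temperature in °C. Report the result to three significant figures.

Heat lost by silver = heat gained by ethanol + calorimeter.
(315.3)(0.23)(168.6 − T) = [(144.6)(2.47) + 103.0](T − 5.2)
72.519 (168.6 − T) = 460.162 (T − 5.2)
12227 − 72.519 T = 460.162 T − 2392.8
14619.8 = 532.681 T
T = 27.446 °C

T_f = 27.4 °C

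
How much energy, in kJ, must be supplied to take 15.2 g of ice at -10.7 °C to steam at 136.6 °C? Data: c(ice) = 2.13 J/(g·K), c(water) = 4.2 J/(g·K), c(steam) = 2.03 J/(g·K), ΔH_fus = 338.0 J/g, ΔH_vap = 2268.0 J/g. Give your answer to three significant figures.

q = 47.5 kJ

q1 (heat ice -10.7→0.0 °C): 15.2 × 2.13 × 10.7 = 346 J
q2 (melt at 0 °C): 15.2 × 338.0 = 5138 J
q3 (heat water 0.0→100.0 °C): 15.2 × 4.2 × 100.0 = 6384 J
q4 (vaporize at 100 °C): 15.2 × 2268.0 = 34474 J
q5 (heat steam 100.0→136.6 °C): 15.2 × 2.03 × 36.6 = 1129 J
Total: 346 + 5138 + 6384 + 34474 + 1129 = 47471 J = 47.5 kJ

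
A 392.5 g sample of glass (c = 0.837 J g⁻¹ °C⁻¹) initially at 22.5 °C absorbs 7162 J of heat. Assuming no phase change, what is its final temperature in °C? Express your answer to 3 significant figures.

ΔT = q / (m c) = 7162 / (392.5 × 0.837) = 21.80 °C
T_f = 22.5 + 21.80 = 44.30 °C

T_f = 44.3 °C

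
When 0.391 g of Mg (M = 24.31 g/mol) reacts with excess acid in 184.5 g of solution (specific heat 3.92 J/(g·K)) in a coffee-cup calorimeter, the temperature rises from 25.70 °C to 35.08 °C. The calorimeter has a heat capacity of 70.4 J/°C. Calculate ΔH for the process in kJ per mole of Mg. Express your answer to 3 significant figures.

ΔH = -463 kJ/mol

|ΔT| = |35.08 − 25.70| = 9.38 °C
|q_surr| = (184.5 × 3.92 + 70.4) × 9.38 = 793.64 × 9.38 = 7444 J
n(Mg) = 0.391 / 24.31 = 0.01608 mol
Temperature rose, so q_rxn = −|q_surr| = -7.444 kJ
ΔH = q_rxn / n = -462.9 kJ/mol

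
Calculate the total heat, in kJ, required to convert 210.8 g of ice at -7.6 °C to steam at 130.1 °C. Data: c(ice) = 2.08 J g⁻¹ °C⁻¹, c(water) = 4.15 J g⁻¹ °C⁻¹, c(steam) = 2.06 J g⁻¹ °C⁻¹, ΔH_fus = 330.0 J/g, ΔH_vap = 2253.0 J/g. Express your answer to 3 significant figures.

q1 (heat ice -7.6→0.0 °C): 210.8 × 2.08 × 7.6 = 3332 J
q2 (melt at 0 °C): 210.8 × 330.0 = 69564 J
q3 (heat water 0.0→100.0 °C): 210.8 × 4.15 × 100.0 = 87482 J
q4 (vaporize at 100 °C): 210.8 × 2253.0 = 474932 J
q5 (heat steam 100.0→130.1 °C): 210.8 × 2.06 × 30.1 = 13071 J
Total: 3332 + 69564 + 87482 + 474932 + 13071 = 648381 J = 648 kJ

q = 648 kJ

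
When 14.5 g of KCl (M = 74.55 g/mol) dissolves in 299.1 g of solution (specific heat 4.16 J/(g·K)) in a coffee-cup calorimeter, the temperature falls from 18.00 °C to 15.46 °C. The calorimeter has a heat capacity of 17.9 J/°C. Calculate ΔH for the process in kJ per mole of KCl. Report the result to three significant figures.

ΔH = 16.5 kJ/mol

|ΔT| = |15.46 − 18.00| = 2.54 °C
|q_surr| = (299.1 × 4.16 + 17.9) × 2.54 = 1262.156 × 2.54 = 3206 J
n(KCl) = 14.5 / 74.55 = 0.1945 mol
Temperature fell, so q_rxn = +|q_surr| = 3.206 kJ
ΔH = q_rxn / n = 16.48 kJ/mol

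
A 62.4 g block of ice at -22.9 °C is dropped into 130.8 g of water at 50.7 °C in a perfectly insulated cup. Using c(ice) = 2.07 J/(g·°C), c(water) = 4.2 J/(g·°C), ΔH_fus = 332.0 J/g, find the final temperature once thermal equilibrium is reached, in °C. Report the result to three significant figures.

Heat to bring ice to 0 °C and melt it: q₁ = 62.4×2.07×22.9 + 62.4×332.0 = 23675 J
Heat the water can supply cooling to 0 °C: 130.8×4.2×50.7 = 27852.6 J > q₁, so all ice melts.
Energy balance: 130.8×4.2×(50.7 − T) = 23675 + 62.4×4.2×(T − 0)
549.36(50.7 − T) = 23675 + 262.08 T
27852.6 − 23675 = 811.44 T
T = 4177.6 / 811.44 = 5.148 °C

T_f = 5.15 °C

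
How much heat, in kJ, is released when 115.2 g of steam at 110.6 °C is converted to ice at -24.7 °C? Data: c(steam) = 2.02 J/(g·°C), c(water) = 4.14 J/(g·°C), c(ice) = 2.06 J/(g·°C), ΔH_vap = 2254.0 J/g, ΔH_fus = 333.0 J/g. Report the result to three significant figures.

q = 354 kJ

q1 (cool steam 110.6→100 °C): 115.2 × 2.02 × 10.6 = 2467 J
q2 (condense at 100 °C): 115.2 × 2254.0 = 259661 J
q3 (cool water 100→0 °C): 115.2 × 4.14 × 100.0 = 47693 J
q4 (freeze at 0 °C): 115.2 × 333.0 = 38362 J
q5 (cool ice 0→-24.7 °C): 115.2 × 2.06 × 24.7 = 5862 J
Total: 2467 + 259661 + 47693 + 38362 + 5862 = 354045 J = 354 kJ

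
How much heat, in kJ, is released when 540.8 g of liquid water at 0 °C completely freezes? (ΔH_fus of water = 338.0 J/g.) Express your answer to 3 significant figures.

q = 183 kJ

q = m × ΔH_fus = 540.8 × 338.0 = 182800 J = 183 kJ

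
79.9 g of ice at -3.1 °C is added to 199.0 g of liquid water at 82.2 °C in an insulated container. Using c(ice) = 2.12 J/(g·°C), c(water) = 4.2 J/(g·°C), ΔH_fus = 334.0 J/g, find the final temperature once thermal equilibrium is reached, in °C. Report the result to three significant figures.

Heat to bring ice to 0 °C and melt it: q₁ = 79.9×2.12×3.1 + 79.9×334.0 = 27212 J
Heat the water can supply cooling to 0 °C: 199.0×4.2×82.2 = 68702.8 J > q₁, so all ice melts.
Energy balance: 199.0×4.2×(82.2 − T) = 27212 + 79.9×4.2×(T − 0)
835.8(82.2 − T) = 27212 + 335.58 T
68702.8 − 27212 = 1171.38 T
T = 41490.8 / 1171.38 = 35.42 °C

T_f = 35.4 °C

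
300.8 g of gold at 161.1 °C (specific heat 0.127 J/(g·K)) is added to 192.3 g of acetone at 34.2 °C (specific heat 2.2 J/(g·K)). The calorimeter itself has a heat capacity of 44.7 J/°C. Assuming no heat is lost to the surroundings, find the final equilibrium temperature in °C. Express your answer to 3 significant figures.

Heat lost by gold = heat gained by acetone + calorimeter.
(300.8)(0.127)(161.1 − T) = [(192.3)(2.2) + 44.7](T − 34.2)
38.2016 (161.1 − T) = 467.76 (T − 34.2)
6154.3 − 38.2016 T = 467.76 T − 15997
22151.3 = 505.9616 T
T = 43.78 °C

T_f = 43.8 °C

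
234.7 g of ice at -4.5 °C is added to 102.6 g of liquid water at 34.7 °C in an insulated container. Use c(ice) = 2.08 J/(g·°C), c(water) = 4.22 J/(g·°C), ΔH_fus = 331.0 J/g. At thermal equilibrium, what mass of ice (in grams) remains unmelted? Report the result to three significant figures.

Heat to warm all ice to 0 °C: 234.7×2.08×4.5 = 2196.8 J
Heat released by water cooling to 0 °C: 102.6×4.22×34.7 = 15024 J
15024 J < 2196.8 + 234.7×331.0 = 79882.5 J, so not all ice melts; final T = 0 °C.
Heat left for melting: 15024 − 2196.8 = 12827.2 J
Mass melted = 12827.2 / 331.0 = 38.75 g
Ice remaining = 234.7 − 38.75 = 195.95 g

m_ice remaining = 196 g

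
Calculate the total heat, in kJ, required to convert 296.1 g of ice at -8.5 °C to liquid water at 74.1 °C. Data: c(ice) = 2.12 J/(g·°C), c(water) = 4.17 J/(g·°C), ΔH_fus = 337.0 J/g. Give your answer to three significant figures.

q1 (heat ice -8.5→0.0 °C): 296.1 × 2.12 × 8.5 = 5336 J
q2 (melt at 0 °C): 296.1 × 337.0 = 99786 J
q3 (heat water 0.0→74.1 °C): 296.1 × 4.17 × 74.1 = 91494 J
Total: 5336 + 99786 + 91494 = 196616 J = 197 kJ

q = 197 kJ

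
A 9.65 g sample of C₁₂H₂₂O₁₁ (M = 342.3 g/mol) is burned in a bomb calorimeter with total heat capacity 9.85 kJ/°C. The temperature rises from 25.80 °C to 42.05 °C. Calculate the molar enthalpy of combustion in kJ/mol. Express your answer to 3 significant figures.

ΔT = 42.05 − 25.80 = 16.25 °C
q_cal = C_cal × ΔT = 9.85 × 16.25 = 160.0625 kJ
n = 9.65 / 342.3 = 0.02819 mol
q_rxn = −q_cal = -160.0625 kJ
ΔH = -160.0625 / 0.02819 = -5678 kJ/mol

ΔH = -5680 kJ/mol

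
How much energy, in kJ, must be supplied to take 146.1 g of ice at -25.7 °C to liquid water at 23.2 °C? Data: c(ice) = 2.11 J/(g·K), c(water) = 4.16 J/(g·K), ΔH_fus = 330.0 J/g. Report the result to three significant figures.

q1 (heat ice -25.7→0.0 °C): 146.1 × 2.11 × 25.7 = 7923 J
q2 (melt at 0 °C): 146.1 × 330.0 = 48213 J
q3 (heat water 0.0→23.2 °C): 146.1 × 4.16 × 23.2 = 14100 J
Total: 7923 + 48213 + 14100 = 70236 J = 70.2 kJ

q = 70.2 kJ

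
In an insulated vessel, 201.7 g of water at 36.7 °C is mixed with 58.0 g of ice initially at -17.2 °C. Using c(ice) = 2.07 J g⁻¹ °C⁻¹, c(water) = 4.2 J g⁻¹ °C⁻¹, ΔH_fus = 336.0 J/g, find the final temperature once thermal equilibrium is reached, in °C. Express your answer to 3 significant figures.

Heat to bring ice to 0 °C and melt it: q₁ = 58.0×2.07×17.2 + 58.0×336.0 = 21553 J
Heat the water can supply cooling to 0 °C: 201.7×4.2×36.7 = 31090.0 J > q₁, so all ice melts.
Energy balance: 201.7×4.2×(36.7 − T) = 21553 + 58.0×4.2×(T − 0)
847.14(36.7 − T) = 21553 + 243.6 T
31090.0 − 21553 = 1090.74 T
T = 9537.0 / 1090.74 = 8.744 °C

T_f = 8.74 °C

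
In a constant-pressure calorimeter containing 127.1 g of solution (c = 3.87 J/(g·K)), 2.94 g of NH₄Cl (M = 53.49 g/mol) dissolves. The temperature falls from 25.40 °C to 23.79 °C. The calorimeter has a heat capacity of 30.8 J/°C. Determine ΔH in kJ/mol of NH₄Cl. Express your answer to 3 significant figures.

ΔH = 15.3 kJ/mol

|ΔT| = |23.79 − 25.40| = 1.61 °C
|q_surr| = (127.1 × 3.87 + 30.8) × 1.61 = 522.677 × 1.61 = 841.5 J
n(NH₄Cl) = 2.94 / 53.49 = 0.05496 mol
Temperature fell, so q_rxn = +|q_surr| = 0.8415 kJ
ΔH = q_rxn / n = 15.31 kJ/mol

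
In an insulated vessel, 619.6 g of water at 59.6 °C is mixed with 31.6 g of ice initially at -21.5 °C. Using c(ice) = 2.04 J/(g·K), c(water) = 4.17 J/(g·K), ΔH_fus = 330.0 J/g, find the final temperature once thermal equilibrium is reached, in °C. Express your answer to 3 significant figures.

Heat to bring ice to 0 °C and melt it: q₁ = 31.6×2.04×21.5 + 31.6×330.0 = 11814 J
Heat the water can supply cooling to 0 °C: 619.6×4.17×59.6 = 153990 J > q₁, so all ice melts.
Energy balance: 619.6×4.17×(59.6 − T) = 11814 + 31.6×4.17×(T − 0)
2583.732(59.6 − T) = 11814 + 131.772 T
153990 − 11814 = 2715.504 T
T = 142176 / 2715.504 = 52.36 °C

T_f = 52.4 °C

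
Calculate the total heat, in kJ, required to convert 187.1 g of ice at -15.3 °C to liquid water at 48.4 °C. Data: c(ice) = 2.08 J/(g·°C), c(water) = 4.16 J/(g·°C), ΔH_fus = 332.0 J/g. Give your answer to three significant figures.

q1 (heat ice -15.3→0.0 °C): 187.1 × 2.08 × 15.3 = 5954 J
q2 (melt at 0 °C): 187.1 × 332.0 = 62117 J
q3 (heat water 0.0→48.4 °C): 187.1 × 4.16 × 48.4 = 37671 J
Total: 5954 + 62117 + 37671 = 105742 J = 106 kJ

q = 106 kJ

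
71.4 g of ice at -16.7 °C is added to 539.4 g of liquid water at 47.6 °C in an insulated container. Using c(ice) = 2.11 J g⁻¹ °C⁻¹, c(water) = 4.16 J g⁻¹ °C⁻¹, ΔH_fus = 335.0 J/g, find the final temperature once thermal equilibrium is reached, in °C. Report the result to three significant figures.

Heat to bring ice to 0 °C and melt it: q₁ = 71.4×2.11×16.7 + 71.4×335.0 = 26435 J
Heat the water can supply cooling to 0 °C: 539.4×4.16×47.6 = 106810 J > q₁, so all ice melts.
Energy balance: 539.4×4.16×(47.6 − T) = 26435 + 71.4×4.16×(T − 0)
2243.904(47.6 − T) = 26435 + 297.024 T
106810 − 26435 = 2540.928 T
T = 80375 / 2540.928 = 31.63 °C

T_f = 31.6 °C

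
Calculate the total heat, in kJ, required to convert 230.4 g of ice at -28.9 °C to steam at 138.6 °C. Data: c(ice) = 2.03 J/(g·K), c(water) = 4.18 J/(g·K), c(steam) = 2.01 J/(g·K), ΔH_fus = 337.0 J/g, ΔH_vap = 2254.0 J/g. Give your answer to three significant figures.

q = 725 kJ

q1 (heat ice -28.9→0.0 °C): 230.4 × 2.03 × 28.9 = 13517 J
q2 (melt at 0 °C): 230.4 × 337.0 = 77645 J
q3 (heat water 0.0→100.0 °C): 230.4 × 4.18 × 100.0 = 96307 J
q4 (vaporize at 100 °C): 230.4 × 2254.0 = 519322 J
q5 (heat steam 100.0→138.6 °C): 230.4 × 2.01 × 38.6 = 17876 J
Total: 13517 + 77645 + 96307 + 519322 + 17876 = 724667 J = 725 kJ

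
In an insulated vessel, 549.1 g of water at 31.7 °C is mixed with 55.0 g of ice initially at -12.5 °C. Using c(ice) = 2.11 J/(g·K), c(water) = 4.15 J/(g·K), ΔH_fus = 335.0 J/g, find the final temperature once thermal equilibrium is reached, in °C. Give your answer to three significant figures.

Heat to bring ice to 0 °C and melt it: q₁ = 55.0×2.11×12.5 + 55.0×335.0 = 19876 J
Heat the water can supply cooling to 0 °C: 549.1×4.15×31.7 = 72236.9 J > q₁, so all ice melts.
Energy balance: 549.1×4.15×(31.7 − T) = 19876 + 55.0×4.15×(T − 0)
2278.765(31.7 − T) = 19876 + 228.25 T
72236.9 − 19876 = 2507.015 T
T = 52360.9 / 2507.015 = 20.89 °C

T_f = 20.9 °C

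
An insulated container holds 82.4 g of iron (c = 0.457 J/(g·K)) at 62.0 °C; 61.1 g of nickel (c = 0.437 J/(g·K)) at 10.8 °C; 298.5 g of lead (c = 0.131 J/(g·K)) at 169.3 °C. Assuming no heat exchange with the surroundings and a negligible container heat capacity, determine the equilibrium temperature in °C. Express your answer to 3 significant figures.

T_f = 89.3 °C

Σ mᵢcᵢ(T − Tᵢ) = 0  ⇒  T = Σ mᵢcᵢTᵢ / Σ mᵢcᵢ
Σ mᵢcᵢ = 82.4×0.457 + 61.1×0.437 + 298.5×0.131 = 103.4610
Σ mᵢcᵢTᵢ = 37.6568×62.0 + 26.7007×10.8 + 39.1035×169.3 = 9243.3
T = 9243.3 / 103.4610 = 89.34 °C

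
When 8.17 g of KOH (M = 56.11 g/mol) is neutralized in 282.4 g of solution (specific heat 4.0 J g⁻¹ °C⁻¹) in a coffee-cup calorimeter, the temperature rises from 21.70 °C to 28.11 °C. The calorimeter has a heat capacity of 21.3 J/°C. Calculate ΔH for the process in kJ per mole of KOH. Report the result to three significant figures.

ΔH = -50.7 kJ/mol

|ΔT| = |28.11 − 21.70| = 6.41 °C
|q_surr| = (282.4 × 4.0 + 21.3) × 6.41 = 1150.9 × 6.41 = 7377 J
n(KOH) = 8.17 / 56.11 = 0.1456 mol
Temperature rose, so q_rxn = −|q_surr| = -7.377 kJ
ΔH = q_rxn / n = -50.67 kJ/mol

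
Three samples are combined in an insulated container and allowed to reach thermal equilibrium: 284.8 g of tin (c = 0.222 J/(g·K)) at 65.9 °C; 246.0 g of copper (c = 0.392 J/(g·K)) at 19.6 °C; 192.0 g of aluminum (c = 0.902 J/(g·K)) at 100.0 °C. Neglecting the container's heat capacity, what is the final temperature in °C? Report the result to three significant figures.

Σ mᵢcᵢ(T − Tᵢ) = 0  ⇒  T = Σ mᵢcᵢTᵢ / Σ mᵢcᵢ
Σ mᵢcᵢ = 284.8×0.222 + 246.0×0.392 + 192.0×0.902 = 332.8416
Σ mᵢcᵢTᵢ = 63.2256×65.9 + 96.432×19.6 + 173.184×100.0 = 23375
T = 23375 / 332.8416 = 70.23 °C

T_f = 70.2 °C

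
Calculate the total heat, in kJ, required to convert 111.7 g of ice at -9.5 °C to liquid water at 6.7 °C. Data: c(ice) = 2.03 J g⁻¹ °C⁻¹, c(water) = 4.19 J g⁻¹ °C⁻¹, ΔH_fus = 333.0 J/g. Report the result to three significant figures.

q1 (heat ice -9.5→0.0 °C): 111.7 × 2.03 × 9.5 = 2154 J
q2 (melt at 0 °C): 111.7 × 333.0 = 37196 J
q3 (heat water 0.0→6.7 °C): 111.7 × 4.19 × 6.7 = 3136 J
Total: 2154 + 37196 + 3136 = 42486 J = 42.5 kJ

q = 42.5 kJ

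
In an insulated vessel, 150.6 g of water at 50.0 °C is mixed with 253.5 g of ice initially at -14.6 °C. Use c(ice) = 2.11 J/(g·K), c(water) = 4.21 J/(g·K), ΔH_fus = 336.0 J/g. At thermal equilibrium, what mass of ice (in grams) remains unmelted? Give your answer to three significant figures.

m_ice remaining = 182 g

Heat to warm all ice to 0 °C: 253.5×2.11×14.6 = 7809.3 J
Heat released by water cooling to 0 °C: 150.6×4.21×50.0 = 31701 J
31701 J < 7809.3 + 253.5×336.0 = 92985.3 J, so not all ice melts; final T = 0 °C.
Heat left for melting: 31701 − 7809.3 = 23891.7 J
Mass melted = 23891.7 / 336.0 = 71.11 g
Ice remaining = 253.5 − 71.11 = 182.39 g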